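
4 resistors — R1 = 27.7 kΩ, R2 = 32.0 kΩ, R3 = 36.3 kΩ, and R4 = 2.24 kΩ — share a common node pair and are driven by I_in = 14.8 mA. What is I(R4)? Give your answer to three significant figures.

ΣG = 1/27.7 + 1/32.0 + 1/36.3 + 1/2.24 = 0.5413.
R4 takes the fraction G_k/ΣG = 0.4464/0.5413 = 0.8247, so I = 14.8 × 0.8247 = 12.21 mA.

I ≈ 12.2 mA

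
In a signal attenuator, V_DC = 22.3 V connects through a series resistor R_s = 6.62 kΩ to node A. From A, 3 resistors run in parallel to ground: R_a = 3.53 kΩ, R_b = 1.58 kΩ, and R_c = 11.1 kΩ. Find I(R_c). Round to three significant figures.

Equivalent of the parallel group: R_p = 0.9938 kΩ.
Node voltage V_A = V_DC · R_p/(R_s + R_p) = 22.3 × 0.1305 = 2.911 V.
Branch current I = V_A/R_c = 2.911/11.1 = 0.2622 mA.

I ≈ 0.262 mA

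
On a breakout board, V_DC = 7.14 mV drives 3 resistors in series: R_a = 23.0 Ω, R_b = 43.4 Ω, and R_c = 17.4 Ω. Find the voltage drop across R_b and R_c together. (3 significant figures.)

Series total: ΣR = 23.0 + 43.4 + 17.4 = 83.80 Ω.
R_{R_b..R_c} = 43.4 + 17.4 = 60.80 Ω.
By the voltage-divider rule, V = 7.14 × 60.80/83.80 = 5.180 mV.

V ≈ 5.18 mV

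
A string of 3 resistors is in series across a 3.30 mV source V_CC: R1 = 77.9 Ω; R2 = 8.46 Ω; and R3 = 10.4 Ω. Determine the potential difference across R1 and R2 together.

V ≈ 2.95 mV

Series total: ΣR = 77.9 + 8.46 + 10.4 = 96.76 Ω.
R_{R1..R2} = 77.9 + 8.46 = 86.36 Ω.
V = V_CC · R/ΣR = 3.30 × 0.8925 = 2.945 mV.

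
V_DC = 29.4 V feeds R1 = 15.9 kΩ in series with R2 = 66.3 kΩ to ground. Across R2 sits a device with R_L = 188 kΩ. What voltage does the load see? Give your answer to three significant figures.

The load sits in parallel with R2, giving an effective lower resistance R2' = R2·R_L/(R2+R_L) = 49.01 kΩ.
Now apply the divider: V_out = 29.4 × 0.7551 = 22.20 V.

V_out ≈ 22.2 V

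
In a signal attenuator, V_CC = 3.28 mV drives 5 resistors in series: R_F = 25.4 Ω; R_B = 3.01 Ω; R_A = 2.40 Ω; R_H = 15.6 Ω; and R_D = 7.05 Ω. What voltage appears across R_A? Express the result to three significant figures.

V ≈ 0.147 mV

Series total: ΣR = 25.4 + 3.01 + 2.40 + 15.6 + 7.05 = 53.46 Ω.
Voltage divider: V = V_CC · (2.400 / 53.46) = 3.28 × 0.04489 = 0.1473 mV.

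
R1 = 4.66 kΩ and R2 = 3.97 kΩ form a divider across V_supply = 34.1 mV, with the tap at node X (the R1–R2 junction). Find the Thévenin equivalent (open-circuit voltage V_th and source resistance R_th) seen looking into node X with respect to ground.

Open-circuit (no load on X): V_th = V_supply · R2/(R1 + R2) = 34.1 × 3.97/(4.660 + 3.97) = 15.69 mV.
With V_supply suppressed (replaced by a short), R_th = R1 ‖ R2 = (4.660 × 3.97)/(4.660 + 3.97) = 2.144 kΩ.

V_th ≈ 15.7 mV, R_th ≈ 2.14 kΩ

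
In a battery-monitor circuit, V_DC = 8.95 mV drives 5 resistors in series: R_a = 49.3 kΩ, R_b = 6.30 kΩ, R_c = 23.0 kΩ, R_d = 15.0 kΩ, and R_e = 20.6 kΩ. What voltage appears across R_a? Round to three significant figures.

Total series resistance ΣR = 49.3 + 6.30 + 23.0 + 15.0 + 20.6 = 114.2 kΩ.
V = V_DC · R/ΣR = 8.95 × 0.4317 = 3.864 mV.

V ≈ 3.86 mV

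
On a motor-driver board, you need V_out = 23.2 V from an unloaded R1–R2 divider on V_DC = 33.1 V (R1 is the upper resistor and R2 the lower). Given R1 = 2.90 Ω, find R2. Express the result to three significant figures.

R2 ≈ 6.80 Ω

Required fraction k = V_out/V_DC = 0.7009.
Rearranging, R2 = R1·k/(1−k) = 2.90 × 2.343 = 6.796 Ω.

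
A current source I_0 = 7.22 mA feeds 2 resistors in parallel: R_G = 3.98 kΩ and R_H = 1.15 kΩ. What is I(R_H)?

Two-branch current divider: I_k = I_0 · R_other/(R_1 + R_2).
I(R_H) = 7.22 × 3.98/(3.98 + 1.15) = 7.22 × 0.7758 = 5.601 mA.

I ≈ 5.60 mA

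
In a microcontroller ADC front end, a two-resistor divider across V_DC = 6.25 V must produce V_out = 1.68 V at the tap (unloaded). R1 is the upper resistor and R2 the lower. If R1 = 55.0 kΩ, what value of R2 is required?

Required fraction k = V_out/V_DC = 0.2688.
Rearranging, R2 = R1·k/(1−k) = 55.0 × 0.3676 = 20.22 kΩ.

R2 ≈ 20.2 kΩ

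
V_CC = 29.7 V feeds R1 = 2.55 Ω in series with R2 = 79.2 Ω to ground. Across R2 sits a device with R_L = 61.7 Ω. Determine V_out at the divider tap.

The load sits in parallel with R2, giving an effective lower resistance R2' = R2·R_L/(R2+R_L) = 34.68 Ω.
Then V_out = V_CC · R2'/(R1 + R2') = 29.7 × 34.68/37.23 = 27.67 V.
(Unloaded it would be 28.8 V; the load pulls it down.)

V_out ≈ 27.7 V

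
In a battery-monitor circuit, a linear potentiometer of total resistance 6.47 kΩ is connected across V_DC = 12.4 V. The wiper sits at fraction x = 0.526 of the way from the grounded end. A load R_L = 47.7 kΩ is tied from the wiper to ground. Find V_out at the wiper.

V_out ≈ 6.31 V

Lower segment x·R_p = 3.403 kΩ; upper segment (1−x)·R_p = 3.067 kΩ.
Lower segment in parallel with the load: 3.403 ‖ 47.7 = 3.177 kΩ.
Loaded-divider output: V_out = 12.4 × 0.5088 = 6.309 V.
(Unloaded: V_out = x·V_DC = 6.52 V.)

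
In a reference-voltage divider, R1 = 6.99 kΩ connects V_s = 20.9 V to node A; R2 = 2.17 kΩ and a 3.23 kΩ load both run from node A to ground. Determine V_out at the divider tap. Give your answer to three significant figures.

V_out ≈ 3.27 V

The load sits in parallel with R2, giving an effective lower resistance R2' = R2·R_L/(R2+R_L) = 1.298 kΩ.
Then V_out = V_s · R2'/(R1 + R2') = 20.9 × 1.298/8.288 = 3.273 V.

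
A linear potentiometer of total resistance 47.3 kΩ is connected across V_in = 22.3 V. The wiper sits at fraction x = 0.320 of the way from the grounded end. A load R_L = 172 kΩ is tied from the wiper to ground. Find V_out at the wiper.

Split the track: R_lower = x·R_p = 15.14 kΩ, R_upper = (1−x)·R_p = 32.16 kΩ.
(x·R_p) ‖ R_L = 13.91 kΩ.
Loaded-divider output: V_out = 22.3 × 0.3019 = 6.733 V.

V_out ≈ 6.73 V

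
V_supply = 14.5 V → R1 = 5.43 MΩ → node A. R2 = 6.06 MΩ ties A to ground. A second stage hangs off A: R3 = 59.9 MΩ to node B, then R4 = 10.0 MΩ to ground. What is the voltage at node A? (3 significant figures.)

The second stage (R3 + R4 = 69.90 MΩ) loads node A in parallel with R2.
R2 ‖ (R3+R4) = 5.577 MΩ.
So V_A = 14.5 × 0.5067 = 7.347 V.

V_A ≈ 7.35 V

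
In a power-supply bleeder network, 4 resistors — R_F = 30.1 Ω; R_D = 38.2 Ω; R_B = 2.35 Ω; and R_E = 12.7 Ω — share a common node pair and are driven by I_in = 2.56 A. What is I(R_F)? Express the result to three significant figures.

I ≈ 0.151 A

Total conductance ΣG = 1/30.1 + 1/38.2 + 1/2.35 + 1/12.7 = 0.5637 (units of 1/Ω).
Current divider: I(R_F) = I_in · G_k/ΣG = 2.56 × (0.03322/0.5637) = 2.56 × 0.05894 = 0.1509 A.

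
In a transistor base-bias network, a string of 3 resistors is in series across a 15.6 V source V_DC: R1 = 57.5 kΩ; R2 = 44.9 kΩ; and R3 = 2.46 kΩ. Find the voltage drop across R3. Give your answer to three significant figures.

Total series resistance ΣR = 57.5 + 44.9 + 2.46 = 104.9 kΩ.
V = V_DC · R/ΣR = 15.6 × 0.02346 = 0.3660 V.

V ≈ 0.366 V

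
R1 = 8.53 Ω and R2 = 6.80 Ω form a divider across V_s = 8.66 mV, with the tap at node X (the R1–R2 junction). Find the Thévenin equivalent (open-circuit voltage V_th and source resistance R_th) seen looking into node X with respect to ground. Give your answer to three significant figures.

V_th is the unloaded tap voltage: V_s · R2/(R1+R2) = 8.66 × 0.4436 = 3.841 mV.
Zeroing V_s shorts the top of R1 to ground, so R_th = R1 ‖ R2 = 3.784 Ω.

V_th ≈ 3.84 mV, R_th ≈ 3.78 Ω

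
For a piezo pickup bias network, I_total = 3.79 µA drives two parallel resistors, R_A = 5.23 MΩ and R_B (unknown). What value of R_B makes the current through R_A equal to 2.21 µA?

The fraction through R_A equals R_B/(R_A+R_B).
With f = 0.5831, R_B = R_A · f/(1−f) = 5.23 × 1.399 = 7.315 MΩ.

R_B ≈ 7.32 MΩ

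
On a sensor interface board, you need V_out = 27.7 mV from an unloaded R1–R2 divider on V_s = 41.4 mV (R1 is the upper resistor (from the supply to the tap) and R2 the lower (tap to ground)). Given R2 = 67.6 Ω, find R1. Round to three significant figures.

R1 ≈ 33.4 Ω

The divider ratio is R2/(R1+R2) = 27.7/41.4 = 0.6691.
Rearranging, R1 = R2·(1−k)/k = 67.6 × 0.4946 = 33.43 Ω.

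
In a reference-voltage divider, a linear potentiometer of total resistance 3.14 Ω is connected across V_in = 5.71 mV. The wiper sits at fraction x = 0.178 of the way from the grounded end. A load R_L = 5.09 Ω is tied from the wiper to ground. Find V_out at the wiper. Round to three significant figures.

The pot divides into 2.581 Ω above the wiper and 0.5589 Ω below.
(x·R_p) ‖ R_L = 0.5036 Ω.
Then V_out = V_in · 0.5036/(2.581 + 0.5036) = 0.9322 mV.
(Unloaded: V_out = x·V_in = 1.02 mV.)

V_out ≈ 0.932 mV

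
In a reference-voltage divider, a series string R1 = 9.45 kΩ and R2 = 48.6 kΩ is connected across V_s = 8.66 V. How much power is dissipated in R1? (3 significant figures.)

P ≈ 0.210 mW

Series current I = V_s/ΣR = 8.66/58.05 = 0.1492 mA.
P = I²R = 0.02226 × 9.45 = 0.2103 mW.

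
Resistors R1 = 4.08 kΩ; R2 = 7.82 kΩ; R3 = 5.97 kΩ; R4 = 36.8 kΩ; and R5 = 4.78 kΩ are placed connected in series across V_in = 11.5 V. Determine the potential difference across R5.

ΣR = 4.08 + 7.82 + 5.97 + 36.8 + 4.78 = 59.45 kΩ.
By the voltage-divider rule, V = 11.5 × 4.780/59.45 = 0.9246 V.

V ≈ 0.925 V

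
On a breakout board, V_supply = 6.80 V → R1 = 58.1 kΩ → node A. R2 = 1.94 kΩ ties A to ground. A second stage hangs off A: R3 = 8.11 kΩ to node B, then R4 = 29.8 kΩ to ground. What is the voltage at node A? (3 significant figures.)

V_A ≈ 0.209 V

The second stage (R3 + R4 = 37.91 kΩ) loads node A in parallel with R2.
R2 ‖ (R3+R4) = 1.846 kΩ.
So V_A = 6.80 × 0.03079 = 0.2094 V.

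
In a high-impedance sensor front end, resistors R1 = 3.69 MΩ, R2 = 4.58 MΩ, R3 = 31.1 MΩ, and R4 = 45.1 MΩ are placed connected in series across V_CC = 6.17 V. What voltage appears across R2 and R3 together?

V ≈ 2.61 V

Series total: ΣR = 3.69 + 4.58 + 31.1 + 45.1 = 84.47 MΩ.
R_{R2..R3} = 4.58 + 31.1 = 35.68 MΩ.
Voltage divider: V = V_CC · (35.68 / 84.47) = 6.17 × 0.4224 = 2.606 V.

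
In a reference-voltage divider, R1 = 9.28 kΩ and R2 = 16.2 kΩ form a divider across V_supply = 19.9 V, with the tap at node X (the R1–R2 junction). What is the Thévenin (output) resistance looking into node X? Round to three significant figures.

R_th ≈ 5.90 kΩ

Zeroing V_supply shorts the top of R1 to ground, so R_th = R1 ‖ R2 = 5.900 kΩ.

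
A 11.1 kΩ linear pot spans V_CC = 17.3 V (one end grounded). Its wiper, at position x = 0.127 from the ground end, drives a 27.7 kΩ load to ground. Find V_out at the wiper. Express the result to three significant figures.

The pot divides into 9.690 kΩ above the wiper and 1.410 kΩ below.
Lower segment in parallel with the load: 1.410 ‖ 27.7 = 1.341 kΩ.
Loaded-divider output: V_out = 17.3 × 0.1216 = 2.104 V.

V_out ≈ 2.10 V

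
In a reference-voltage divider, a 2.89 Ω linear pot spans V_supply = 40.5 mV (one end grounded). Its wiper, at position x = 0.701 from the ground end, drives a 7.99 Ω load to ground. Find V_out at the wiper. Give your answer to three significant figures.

Lower segment x·R_p = 2.026 Ω; upper segment (1−x)·R_p = 0.8641 Ω.
R_L loads the lower segment: effective lower R = 1.616 Ω.
V_out = 40.5 × 1.616/(0.8641 + 1.616) = 26.39 mV.
(Unloaded: V_out = x·V_supply = 28.4 mV.)

V_out ≈ 26.4 mV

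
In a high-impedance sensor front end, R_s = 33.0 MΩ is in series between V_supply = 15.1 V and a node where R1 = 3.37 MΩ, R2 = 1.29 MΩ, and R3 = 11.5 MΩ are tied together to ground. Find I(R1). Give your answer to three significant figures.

I ≈ 0.114 µA

Parallel bank: R_p = 1/(1/3.37 + 1/1.29 + 1/11.5) = 0.8629 MΩ.
Node voltage V_A = V_supply · R_p/(R_s + R_p) = 15.1 × 0.02548 = 0.3848 V.
I(R1) = V_A / R1 = 0.3848/3.37 = 0.1142 µA.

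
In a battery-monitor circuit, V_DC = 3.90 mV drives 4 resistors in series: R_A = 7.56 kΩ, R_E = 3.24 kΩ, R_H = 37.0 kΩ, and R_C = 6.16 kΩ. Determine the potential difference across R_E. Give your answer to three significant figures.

V ≈ 0.234 mV

Total series resistance ΣR = 7.56 + 3.24 + 37.0 + 6.16 = 53.96 kΩ.
Voltage divider: V = V_DC · (3.240 / 53.96) = 3.90 × 0.06004 = 0.2342 mV.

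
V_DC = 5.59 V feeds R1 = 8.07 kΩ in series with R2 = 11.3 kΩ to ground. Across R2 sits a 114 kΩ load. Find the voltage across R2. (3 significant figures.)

V_out ≈ 3.13 V

First combine the lower leg with the load: R2 ‖ R_L = 10.28 kΩ.
Then V_out = V_DC · R2'/(R1 + R2') = 5.59 × 10.28/18.35 = 3.132 V.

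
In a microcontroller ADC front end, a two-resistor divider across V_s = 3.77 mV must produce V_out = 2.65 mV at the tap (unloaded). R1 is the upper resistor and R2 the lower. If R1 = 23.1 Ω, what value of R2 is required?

V_out/V_s = R2/(R1+R2) = 0.7029.
R2 = R1 · 0.7029/(1 − 0.7029) = 54.66 Ω.

R2 ≈ 54.7 Ω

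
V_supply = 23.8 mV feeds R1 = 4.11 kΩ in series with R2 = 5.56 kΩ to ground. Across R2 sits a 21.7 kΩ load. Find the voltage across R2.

V_out ≈ 12.3 mV

R2 ‖ R_L = (5.56 × 21.7)/(5.56 + 21.7) = 4.426 kΩ.
Then V_out = V_supply · R2'/(R1 + R2') = 23.8 × 4.426/8.536 = 12.34 mV.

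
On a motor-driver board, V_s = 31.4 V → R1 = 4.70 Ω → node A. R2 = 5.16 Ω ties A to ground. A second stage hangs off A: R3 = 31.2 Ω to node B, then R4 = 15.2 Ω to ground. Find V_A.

The second stage (R3 + R4 = 46.40 Ω) loads node A in parallel with R2.
R2 ‖ (R3+R4) = 4.644 Ω.
V_A = 31.4 × 4.644/(4.70 + 4.644) = 15.61 V.

V_A ≈ 15.6 V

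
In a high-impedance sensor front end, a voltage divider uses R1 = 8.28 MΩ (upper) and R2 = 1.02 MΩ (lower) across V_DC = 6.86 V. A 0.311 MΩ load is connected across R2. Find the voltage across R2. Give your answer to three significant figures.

V_out ≈ 0.192 V

R2 ‖ R_L = (1.02 × 0.311)/(1.02 + 0.311) = 0.2383 MΩ.
Then V_out = V_DC · R2'/(R1 + R2') = 6.86 × 0.2383/8.518 = 0.1919 V.
(Unloaded it would be 0.752 V; the load pulls it down.)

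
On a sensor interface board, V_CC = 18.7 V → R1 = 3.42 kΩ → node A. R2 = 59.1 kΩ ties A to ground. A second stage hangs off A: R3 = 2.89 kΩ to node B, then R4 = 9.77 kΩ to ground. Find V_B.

V_B ≈ 10.9 V

Looking into the second stage from A: R3 + R4 = 12.66 kΩ appears in parallel with R2.
R2 ‖ (R3+R4) = 10.43 kΩ.
V_A = 18.7 × 10.43/(3.42 + 10.43) = 14.08 V.
Then the unloaded second divider: V_B = V_A × R4/(R3+R4) = 14.08 × 0.7717 = 10.87 V.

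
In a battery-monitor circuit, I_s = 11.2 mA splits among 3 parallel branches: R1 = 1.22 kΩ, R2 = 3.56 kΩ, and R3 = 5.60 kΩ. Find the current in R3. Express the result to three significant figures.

Conductances: ΣG = 1/1.22 + 1/3.56 + 1/5.60 = 1.279 (1/kΩ).
R3 takes the fraction G_k/ΣG = 0.1786/1.279 = 0.1396, so I = 11.2 × 0.1396 = 1.564 mA.

I ≈ 1.56 mA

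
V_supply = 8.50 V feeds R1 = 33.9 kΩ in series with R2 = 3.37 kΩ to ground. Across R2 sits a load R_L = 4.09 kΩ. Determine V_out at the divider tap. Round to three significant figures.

R2 ‖ R_L = (3.37 × 4.09)/(3.37 + 4.09) = 1.848 kΩ.
Now apply the divider: V_out = 8.50 × 0.05169 = 0.4393 V.

V_out ≈ 0.439 V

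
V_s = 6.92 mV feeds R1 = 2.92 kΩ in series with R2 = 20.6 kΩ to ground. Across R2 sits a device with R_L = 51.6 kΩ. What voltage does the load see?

V_out ≈ 5.77 mV

The load sits in parallel with R2, giving an effective lower resistance R2' = R2·R_L/(R2+R_L) = 14.72 kΩ.
Now apply the divider: V_out = 6.92 × 0.8345 = 5.775 mV.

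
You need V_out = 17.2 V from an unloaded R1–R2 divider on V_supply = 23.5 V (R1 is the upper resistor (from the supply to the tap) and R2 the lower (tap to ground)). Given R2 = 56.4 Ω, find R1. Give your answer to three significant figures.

V_out/V_supply = R2/(R1+R2) = 0.7319.
R1 = R2·(1/k − 1) = 56.4 × 0.3663 = 20.66 Ω.

R1 ≈ 20.7 Ω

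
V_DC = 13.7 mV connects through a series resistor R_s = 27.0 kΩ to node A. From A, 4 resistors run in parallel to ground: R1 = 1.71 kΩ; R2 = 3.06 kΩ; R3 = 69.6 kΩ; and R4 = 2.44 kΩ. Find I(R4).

Parallel bank: R_p = 1/(1/1.71 + 1/3.06 + 1/69.6 + 1/2.44) = 0.7486 kΩ.
V_A = 13.7 × 0.7486/27.75 = 0.3696 mV.
Branch current I = V_A/R4 = 0.3696/2.44 = 0.1515 µA.

I ≈ 0.151 µA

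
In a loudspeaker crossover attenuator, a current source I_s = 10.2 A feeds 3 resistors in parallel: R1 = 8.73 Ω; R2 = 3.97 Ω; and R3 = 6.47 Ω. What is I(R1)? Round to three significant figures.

Conductances: ΣG = 1/8.73 + 1/3.97 + 1/6.47 = 0.5210 (1/Ω).
R1 takes the fraction G_k/ΣG = 0.1145/0.5210 = 0.2199, so I = 10.2 × 0.2199 = 2.243 A.

I ≈ 2.24 A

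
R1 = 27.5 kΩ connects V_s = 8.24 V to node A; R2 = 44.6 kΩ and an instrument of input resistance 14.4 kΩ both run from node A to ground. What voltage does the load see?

R2 ‖ R_L = (44.6 × 14.4)/(44.6 + 14.4) = 10.89 kΩ.
Voltage divider with the loaded lower leg: V_out = 8.24 × 10.89/(27.5 + 10.89) = 8.24 × 0.2836 = 2.337 V.
(Unloaded it would be 5.10 V; the load pulls it down.)

V_out ≈ 2.34 V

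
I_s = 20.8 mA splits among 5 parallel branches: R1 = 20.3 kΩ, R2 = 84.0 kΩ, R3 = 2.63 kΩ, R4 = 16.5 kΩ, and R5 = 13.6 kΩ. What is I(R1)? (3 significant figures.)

I ≈ 1.78 mA

Conductances: ΣG = 1/20.3 + 1/84.0 + 1/2.63 + 1/16.5 + 1/13.6 = 0.5755 (1/kΩ).
R1 takes the fraction G_k/ΣG = 0.04926/0.5755 = 0.08559, so I = 20.8 × 0.08559 = 1.780 mA.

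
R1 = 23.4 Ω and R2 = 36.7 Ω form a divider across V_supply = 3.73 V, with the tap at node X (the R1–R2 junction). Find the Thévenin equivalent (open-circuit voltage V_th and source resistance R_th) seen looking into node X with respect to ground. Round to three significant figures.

V_th is the unloaded tap voltage: V_supply · R2/(R1+R2) = 3.73 × 0.6106 = 2.278 V.
Looking into X with the source shorted: R_th = R1·R2/(R1+R2) = 23.40 × 36.7/60.10 = 14.29 Ω.

V_th ≈ 2.28 V, R_th ≈ 14.3 Ω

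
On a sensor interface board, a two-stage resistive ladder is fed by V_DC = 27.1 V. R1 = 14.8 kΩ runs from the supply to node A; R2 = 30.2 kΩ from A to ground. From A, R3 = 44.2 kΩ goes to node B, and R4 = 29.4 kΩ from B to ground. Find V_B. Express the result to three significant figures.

V_B ≈ 6.40 V

Looking into the second stage from A: R3 + R4 = 73.60 kΩ appears in parallel with R2.
Effective lower resistance at A: R2 ‖ 73.60 = 21.41 kΩ.
So V_A = 27.1 × 0.5913 = 16.02 V.
Then the unloaded second divider: V_B = V_A × R4/(R3+R4) = 16.02 × 0.3995 = 6.401 V.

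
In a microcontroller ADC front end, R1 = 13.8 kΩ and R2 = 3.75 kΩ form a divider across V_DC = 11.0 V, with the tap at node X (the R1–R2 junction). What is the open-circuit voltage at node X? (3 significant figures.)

V_th ≈ 2.35 V

V_th is the unloaded tap voltage: V_DC · R2/(R1+R2) = 11.0 × 0.2137 = 2.350 V.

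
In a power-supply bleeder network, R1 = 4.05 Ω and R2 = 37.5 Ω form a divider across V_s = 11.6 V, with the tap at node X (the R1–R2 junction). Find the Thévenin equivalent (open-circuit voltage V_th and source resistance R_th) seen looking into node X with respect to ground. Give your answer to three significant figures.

Open-circuit (no load on X): V_th = V_s · R2/(R1 + R2) = 11.6 × 37.5/(4.050 + 37.5) = 10.47 V.
With V_s suppressed (replaced by a short), R_th = R1 ‖ R2 = (4.050 × 37.5)/(4.050 + 37.5) = 3.655 Ω.

V_th ≈ 10.5 V, R_th ≈ 3.66 Ω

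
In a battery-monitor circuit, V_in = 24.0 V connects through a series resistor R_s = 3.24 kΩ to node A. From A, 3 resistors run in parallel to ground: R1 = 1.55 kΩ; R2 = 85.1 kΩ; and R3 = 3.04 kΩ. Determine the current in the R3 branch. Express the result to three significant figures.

Combine the parallel branches: R_p = (1/1.55 + 1/85.1 + 1/3.04)⁻¹ = 1.014 kΩ.
V_A by voltage divider: V_A = 24.0 × 1.014/(3.24 + 1.014) = 5.722 V.
I(R3) = V_A / R3 = 5.722/3.04 = 1.882 mA.

I ≈ 1.88 mA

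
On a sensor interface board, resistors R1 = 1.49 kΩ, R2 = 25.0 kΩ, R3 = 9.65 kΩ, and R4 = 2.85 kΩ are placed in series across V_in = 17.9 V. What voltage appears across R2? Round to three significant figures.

V ≈ 11.5 V

Total series resistance ΣR = 1.49 + 25.0 + 9.65 + 2.85 = 38.99 kΩ.
V = V_in · R/ΣR = 17.9 × 0.6412 = 11.48 V.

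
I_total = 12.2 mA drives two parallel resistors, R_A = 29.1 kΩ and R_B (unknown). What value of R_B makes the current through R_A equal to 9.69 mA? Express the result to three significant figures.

R_B ≈ 112 kΩ

Two-branch current divider: I_A = I_total · R_B/(R_A + R_B).
With f = 0.7943, R_B = R_A · f/(1−f) = 29.1 × 3.861 = 112.3 kΩ.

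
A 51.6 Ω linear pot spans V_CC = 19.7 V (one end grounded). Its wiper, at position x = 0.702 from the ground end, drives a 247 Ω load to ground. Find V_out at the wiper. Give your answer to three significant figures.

Lower segment x·R_p = 36.22 Ω; upper segment (1−x)·R_p = 15.38 Ω.
(x·R_p) ‖ R_L = 31.59 Ω.
Loaded-divider output: V_out = 19.7 × 0.6726 = 13.25 V.
(Unloaded: V_out = x·V_CC = 13.8 V.)

V_out ≈ 13.3 V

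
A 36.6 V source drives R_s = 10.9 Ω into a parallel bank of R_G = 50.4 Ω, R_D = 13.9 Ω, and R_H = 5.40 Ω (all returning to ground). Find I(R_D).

I ≈ 0.655 A

Equivalent of the parallel group: R_p = 3.611 Ω.
V_A by voltage divider: V_A = 36.6 × 3.611/(10.9 + 3.611) = 9.107 V.
Branch current I = V_A/R_D = 9.107/13.9 = 0.6552 A.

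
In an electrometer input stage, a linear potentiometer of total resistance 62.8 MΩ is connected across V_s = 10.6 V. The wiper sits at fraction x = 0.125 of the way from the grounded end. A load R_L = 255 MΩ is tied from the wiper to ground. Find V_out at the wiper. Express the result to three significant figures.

V_out ≈ 1.29 V

The pot divides into 54.95 MΩ above the wiper and 7.850 MΩ below.
R_L loads the lower segment: effective lower R = 7.616 MΩ.
Loaded-divider output: V_out = 10.6 × 0.1217 = 1.290 V.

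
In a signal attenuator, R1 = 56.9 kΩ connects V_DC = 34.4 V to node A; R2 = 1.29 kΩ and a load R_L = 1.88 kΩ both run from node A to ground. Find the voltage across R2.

V_out ≈ 0.456 V

R2 ‖ R_L = (1.29 × 1.88)/(1.29 + 1.88) = 0.7650 kΩ.
Voltage divider with the loaded lower leg: V_out = 34.4 × 0.7650/(56.9 + 0.7650) = 34.4 × 0.01327 = 0.4564 V.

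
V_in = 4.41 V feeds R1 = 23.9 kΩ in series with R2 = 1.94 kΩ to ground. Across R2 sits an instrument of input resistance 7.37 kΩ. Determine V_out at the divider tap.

The load sits in parallel with R2, giving an effective lower resistance R2' = R2·R_L/(R2+R_L) = 1.536 kΩ.
Now apply the divider: V_out = 4.41 × 0.06038 = 0.2663 V.
(Unloaded it would be 0.331 V; the load pulls it down.)

V_out ≈ 0.266 V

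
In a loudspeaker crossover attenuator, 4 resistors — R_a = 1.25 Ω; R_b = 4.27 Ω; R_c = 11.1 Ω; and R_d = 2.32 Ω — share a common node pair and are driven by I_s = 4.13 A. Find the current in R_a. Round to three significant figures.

Total conductance ΣG = 1/1.25 + 1/4.27 + 1/11.1 + 1/2.32 = 1.555 (units of 1/Ω).
Current divider: I(R_a) = I_s · G_k/ΣG = 4.13 × (0.8000/1.555) = 4.13 × 0.5144 = 2.124 A.

I ≈ 2.12 A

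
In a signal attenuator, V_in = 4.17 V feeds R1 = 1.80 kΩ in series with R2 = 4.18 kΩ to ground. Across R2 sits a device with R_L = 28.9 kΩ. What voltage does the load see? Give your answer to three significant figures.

V_out ≈ 2.79 V

R2 ‖ R_L = (4.18 × 28.9)/(4.18 + 28.9) = 3.652 kΩ.
Then V_out = V_in · R2'/(R1 + R2') = 4.17 × 3.652/5.452 = 2.793 V.
(Unloaded it would be 2.91 V; the load pulls it down.)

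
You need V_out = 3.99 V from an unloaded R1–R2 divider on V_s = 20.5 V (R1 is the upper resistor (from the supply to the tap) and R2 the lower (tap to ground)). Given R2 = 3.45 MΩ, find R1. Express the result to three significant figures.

R1 ≈ 14.3 MΩ

Required fraction k = V_out/V_s = 0.1946.
R1 = R2·(1/k − 1) = 3.45 × 4.138 = 14.28 MΩ.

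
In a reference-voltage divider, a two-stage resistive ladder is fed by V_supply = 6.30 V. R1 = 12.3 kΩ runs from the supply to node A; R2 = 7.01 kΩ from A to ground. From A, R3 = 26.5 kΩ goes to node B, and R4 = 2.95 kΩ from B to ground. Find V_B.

V_B ≈ 0.199 V

Looking into the second stage from A: R3 + R4 = 29.45 kΩ appears in parallel with R2.
R2 ‖ (R3+R4) = 5.662 kΩ.
First divider: V_A = V_supply · 5.662/(12.3 + 5.662) = 1.986 V.
Stage 2 is unloaded, so V_B = V_A · R4/(R3+R4) = 1.986 × 2.95/29.45 = 0.1989 V.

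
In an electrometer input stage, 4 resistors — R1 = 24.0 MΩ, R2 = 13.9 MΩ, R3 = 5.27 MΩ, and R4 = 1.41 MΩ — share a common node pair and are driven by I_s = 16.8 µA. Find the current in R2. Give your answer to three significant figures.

I ≈ 1.19 µA

ΣG = 1/24.0 + 1/13.9 + 1/5.27 + 1/1.41 = 1.013.
By the current-divider rule, I = I_s · G_k/ΣG = 16.8 × 0.07105 = 1.194 µA.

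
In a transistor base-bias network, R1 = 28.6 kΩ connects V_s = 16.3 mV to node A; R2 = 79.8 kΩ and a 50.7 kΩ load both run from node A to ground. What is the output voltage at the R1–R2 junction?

V_out ≈ 8.48 mV

R2 ‖ R_L = (79.8 × 50.7)/(79.8 + 50.7) = 31.00 kΩ.
Then V_out = V_s · R2'/(R1 + R2') = 16.3 × 31.00/59.60 = 8.479 mV.
(Unloaded it would be 12.0 mV; the load pulls it down.)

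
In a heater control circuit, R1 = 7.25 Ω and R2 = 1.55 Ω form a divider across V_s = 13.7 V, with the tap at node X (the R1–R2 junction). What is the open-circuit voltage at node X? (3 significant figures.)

Open-circuit (no load on X): V_th = V_s · R2/(R1 + R2) = 13.7 × 1.55/(7.250 + 1.55) = 2.413 V.

V_th ≈ 2.41 V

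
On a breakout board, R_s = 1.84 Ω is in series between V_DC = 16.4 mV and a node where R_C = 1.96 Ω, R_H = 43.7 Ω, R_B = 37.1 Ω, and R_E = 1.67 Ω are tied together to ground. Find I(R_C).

I ≈ 2.67 mA

Parallel bank: R_p = 1/(1/1.96 + 1/43.7 + 1/37.1 + 1/1.67) = 0.8629 Ω.
Node voltage V_A = V_DC · R_p/(R_s + R_p) = 16.4 × 0.3193 = 5.236 mV.
Branch current I = V_A/R_C = 5.236/1.96 = 2.671 mA.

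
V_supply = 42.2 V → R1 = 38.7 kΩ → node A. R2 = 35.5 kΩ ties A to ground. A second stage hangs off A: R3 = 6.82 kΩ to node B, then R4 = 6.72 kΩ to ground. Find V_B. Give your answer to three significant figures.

The second stage (R3 + R4 = 13.54 kΩ) loads node A in parallel with R2.
R2 ‖ (R3+R4) = 9.802 kΩ.
First divider: V_A = V_supply · 9.802/(38.7 + 9.802) = 8.528 V.
V_B = V_A × 0.4963 = 4.233 V.

V_B ≈ 4.23 V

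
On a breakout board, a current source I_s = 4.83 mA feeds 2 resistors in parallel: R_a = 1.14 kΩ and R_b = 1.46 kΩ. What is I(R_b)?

Two-branch current divider: I_k = I_s · R_other/(R_1 + R_2).
I(R_b) = 4.83 × 1.14/(1.14 + 1.46) = 4.83 × 0.4385 = 2.118 mA.

I ≈ 2.12 mA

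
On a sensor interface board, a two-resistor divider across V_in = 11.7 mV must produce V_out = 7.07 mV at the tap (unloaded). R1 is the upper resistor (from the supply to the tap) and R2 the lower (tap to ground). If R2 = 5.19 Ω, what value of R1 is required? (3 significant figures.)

R1 ≈ 3.40 Ω

The divider ratio is R2/(R1+R2) = 7.07/11.7 = 0.6043.
R1 = R2·(1/k − 1) = 5.19 × 0.6549 = 3.399 Ω.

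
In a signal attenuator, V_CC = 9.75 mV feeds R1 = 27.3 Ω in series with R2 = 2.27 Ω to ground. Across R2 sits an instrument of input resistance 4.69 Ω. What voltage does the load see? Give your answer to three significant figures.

The load sits in parallel with R2, giving an effective lower resistance R2' = R2·R_L/(R2+R_L) = 1.530 Ω.
Now apply the divider: V_out = 9.75 × 0.05306 = 0.5173 mV.

V_out ≈ 0.517 mV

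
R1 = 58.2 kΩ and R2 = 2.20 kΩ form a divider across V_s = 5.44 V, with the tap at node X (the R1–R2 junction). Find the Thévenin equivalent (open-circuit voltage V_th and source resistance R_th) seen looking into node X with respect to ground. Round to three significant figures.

V_th is the unloaded tap voltage: V_s · R2/(R1+R2) = 5.44 × 0.03642 = 0.1981 V.
Looking into X with the source shorted: R_th = R1·R2/(R1+R2) = 58.20 × 2.20/60.40 = 2.120 kΩ.

V_th ≈ 0.198 V, R_th ≈ 2.12 kΩ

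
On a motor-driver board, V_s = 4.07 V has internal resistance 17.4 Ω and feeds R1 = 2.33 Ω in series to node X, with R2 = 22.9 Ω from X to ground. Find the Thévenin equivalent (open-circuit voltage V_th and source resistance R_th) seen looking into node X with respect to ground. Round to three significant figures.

V_th ≈ 2.19 V, R_th ≈ 10.6 Ω

R1' = 17.4 + 2.33 = 19.73 Ω (source resistance + R1).
With X open, the divider is unloaded: V_th = 4.07 × 22.9/42.63 = 2.186 V.
Looking into X with the source shorted: R_th = R1'·R2/(R1'+R2) = 19.73 × 22.9/42.63 = 10.60 Ω.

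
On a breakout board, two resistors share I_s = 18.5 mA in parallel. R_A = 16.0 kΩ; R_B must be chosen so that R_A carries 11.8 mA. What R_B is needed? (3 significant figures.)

R_B ≈ 28.2 kΩ

Two-branch current divider: I_A = I_s · R_B/(R_A + R_B).
With f = 0.6378, R_B = R_A · f/(1−f) = 16.0 × 1.761 = 28.18 kΩ.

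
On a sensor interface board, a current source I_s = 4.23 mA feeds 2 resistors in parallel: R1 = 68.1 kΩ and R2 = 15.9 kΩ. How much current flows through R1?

I ≈ 0.801 mA

With just two branches, the current splits inversely with resistance.
So I = 4.23 × 15.9/84.00 = 0.8007 mA.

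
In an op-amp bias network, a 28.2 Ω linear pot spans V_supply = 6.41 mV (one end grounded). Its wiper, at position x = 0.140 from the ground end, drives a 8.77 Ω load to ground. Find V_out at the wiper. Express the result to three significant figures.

Split the track: R_lower = x·R_p = 3.948 Ω, R_upper = (1−x)·R_p = 24.25 Ω.
(x·R_p) ‖ R_L = 2.722 Ω.
V_out = 6.41 × 2.722/(24.25 + 2.722) = 0.6469 mV.

V_out ≈ 0.647 mV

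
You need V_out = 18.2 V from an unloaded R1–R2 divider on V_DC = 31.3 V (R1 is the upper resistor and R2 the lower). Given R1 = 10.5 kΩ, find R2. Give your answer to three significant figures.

Required fraction k = V_out/V_DC = 0.5815.
R2 = R1 · 0.5815/(1 − 0.5815) = 14.59 kΩ.

R2 ≈ 14.6 kΩ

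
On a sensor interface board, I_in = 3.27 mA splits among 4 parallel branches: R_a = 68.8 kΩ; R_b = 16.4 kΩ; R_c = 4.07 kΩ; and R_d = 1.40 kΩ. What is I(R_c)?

ΣG = 1/68.8 + 1/16.4 + 1/4.07 + 1/1.40 = 1.035.
By the current-divider rule, I = I_in · G_k/ΣG = 3.27 × 0.2373 = 0.7759 mA.

I ≈ 0.776 mA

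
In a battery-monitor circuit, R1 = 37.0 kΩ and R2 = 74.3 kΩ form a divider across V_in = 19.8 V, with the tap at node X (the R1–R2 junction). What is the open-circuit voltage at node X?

V_th ≈ 13.2 V

V_th is the unloaded tap voltage: V_in · R2/(R1+R2) = 19.8 × 0.6676 = 13.22 V.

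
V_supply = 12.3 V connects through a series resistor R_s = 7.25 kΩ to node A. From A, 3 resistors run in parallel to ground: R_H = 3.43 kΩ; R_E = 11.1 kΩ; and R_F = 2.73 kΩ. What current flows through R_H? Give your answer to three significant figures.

Combine the parallel branches: R_p = (1/3.43 + 1/11.1 + 1/2.73)⁻¹ = 1.337 kΩ.
Node voltage V_A = V_supply · R_p/(R_s + R_p) = 12.3 × 0.1557 = 1.915 V.
Branch current I = V_A/R_H = 1.915/3.43 = 0.5583 mA.
(Check via current divider: I_total = 1.432 mA; share G_k/ΣG = 0.3898 → same result.)

I ≈ 0.558 mA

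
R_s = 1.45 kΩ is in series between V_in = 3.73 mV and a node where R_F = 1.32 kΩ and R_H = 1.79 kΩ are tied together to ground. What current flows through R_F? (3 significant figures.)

Equivalent of the parallel group: R_p = 0.7597 kΩ.
V_A by voltage divider: V_A = 3.73 × 0.7597/(1.45 + 0.7597) = 1.282 mV.
Branch current I = V_A/R_F = 1.282/1.32 = 0.9715 µA.

I ≈ 0.972 µA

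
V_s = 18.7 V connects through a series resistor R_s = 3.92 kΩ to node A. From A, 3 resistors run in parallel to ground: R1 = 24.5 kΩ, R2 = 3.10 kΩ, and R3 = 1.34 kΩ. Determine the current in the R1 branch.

Combine the parallel branches: R_p = (1/24.5 + 1/3.10 + 1/1.34)⁻¹ = 0.9012 kΩ.
V_A by voltage divider: V_A = 18.7 × 0.9012/(3.92 + 0.9012) = 3.495 V.
Branch current I = V_A/R1 = 3.495/24.5 = 0.1427 mA.
(Check via current divider: I_total = 3.879 mA; share G_k/ΣG = 0.03678 → same result.)

I ≈ 0.143 mA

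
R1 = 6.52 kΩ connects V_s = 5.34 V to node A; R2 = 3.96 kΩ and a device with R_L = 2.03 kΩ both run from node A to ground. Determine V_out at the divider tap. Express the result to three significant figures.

First combine the lower leg with the load: R2 ‖ R_L = 1.342 kΩ.
Voltage divider with the loaded lower leg: V_out = 5.34 × 1.342/(6.52 + 1.342) = 5.34 × 0.1707 = 0.9115 V.

V_out ≈ 0.912 V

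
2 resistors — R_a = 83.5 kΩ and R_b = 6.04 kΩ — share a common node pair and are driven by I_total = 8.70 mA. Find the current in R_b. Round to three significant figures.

For two parallel branches, I_k = I_total · (other R)/(sum of R).
I(R_b) = 8.70 × 83.5/(83.5 + 6.04) = 8.70 × 0.9325 = 8.113 mA.

I ≈ 8.11 mA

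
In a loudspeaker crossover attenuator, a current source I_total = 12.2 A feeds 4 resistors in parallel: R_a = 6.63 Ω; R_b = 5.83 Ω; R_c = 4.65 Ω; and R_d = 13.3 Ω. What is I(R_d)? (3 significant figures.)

I ≈ 1.50 A

Total conductance ΣG = 1/6.63 + 1/5.83 + 1/4.65 + 1/13.3 = 0.6126 (units of 1/Ω).
Current divider: I(R_d) = I_total · G_k/ΣG = 12.2 × (0.07519/0.6126) = 12.2 × 0.1227 = 1.497 A.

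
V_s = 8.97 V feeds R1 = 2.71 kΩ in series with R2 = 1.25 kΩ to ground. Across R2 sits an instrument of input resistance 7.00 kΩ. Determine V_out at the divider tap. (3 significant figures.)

The load sits in parallel with R2, giving an effective lower resistance R2' = R2·R_L/(R2+R_L) = 1.061 kΩ.
Voltage divider with the loaded lower leg: V_out = 8.97 × 1.061/(2.71 + 1.061) = 8.97 × 0.2813 = 2.523 V.

V_out ≈ 2.52 V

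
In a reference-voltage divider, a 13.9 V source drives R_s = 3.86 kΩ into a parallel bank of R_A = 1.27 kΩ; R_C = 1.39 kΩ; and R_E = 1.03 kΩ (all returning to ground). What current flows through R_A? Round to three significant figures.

I ≈ 1.04 mA

Parallel bank: R_p = 1/(1/1.27 + 1/1.39 + 1/1.03) = 0.4036 kΩ.
V_A = 13.9 × 0.4036/4.264 = 1.316 V.
I(R_A) = V_A / R_A = 1.316/1.27 = 1.036 mA.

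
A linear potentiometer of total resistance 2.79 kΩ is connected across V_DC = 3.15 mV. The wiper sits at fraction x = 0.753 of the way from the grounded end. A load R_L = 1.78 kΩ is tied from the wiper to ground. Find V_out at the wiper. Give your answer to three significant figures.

Lower segment x·R_p = 2.101 kΩ; upper segment (1−x)·R_p = 0.6891 kΩ.
(x·R_p) ‖ R_L = 0.9636 kΩ.
Loaded-divider output: V_out = 3.15 × 0.5830 = 1.837 mV.

V_out ≈ 1.84 mV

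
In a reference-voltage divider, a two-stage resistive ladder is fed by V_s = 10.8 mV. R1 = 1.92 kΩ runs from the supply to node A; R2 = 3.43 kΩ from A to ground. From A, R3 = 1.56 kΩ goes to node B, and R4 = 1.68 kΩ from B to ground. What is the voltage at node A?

The second stage (R3 + R4 = 3.240 kΩ) loads node A in parallel with R2.
R2 ‖ (R3+R4) = 1.666 kΩ.
First divider: V_A = V_s · 1.666/(1.92 + 1.666) = 5.018 mV.

V_A ≈ 5.02 mV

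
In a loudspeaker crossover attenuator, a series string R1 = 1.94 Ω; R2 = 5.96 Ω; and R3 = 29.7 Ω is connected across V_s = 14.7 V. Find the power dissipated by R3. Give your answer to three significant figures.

The common current is I = 14.7/37.60 = 0.3910 A.
V(R3) = I·R = 11.61 V; P = V·I = 11.61 × 0.3910 = 4.540 W.

P ≈ 4.54 W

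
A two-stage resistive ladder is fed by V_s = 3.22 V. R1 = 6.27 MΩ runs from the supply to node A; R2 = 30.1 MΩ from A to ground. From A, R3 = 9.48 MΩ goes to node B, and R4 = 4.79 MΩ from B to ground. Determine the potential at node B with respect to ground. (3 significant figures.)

V_B ≈ 0.656 V

Looking into the second stage from A: R3 + R4 = 14.27 MΩ appears in parallel with R2.
R2 ‖ (R3+R4) = 9.681 MΩ.
V_A = 3.22 × 9.681/(6.27 + 9.681) = 1.954 V.
V_B = V_A × 0.3357 = 0.6560 V.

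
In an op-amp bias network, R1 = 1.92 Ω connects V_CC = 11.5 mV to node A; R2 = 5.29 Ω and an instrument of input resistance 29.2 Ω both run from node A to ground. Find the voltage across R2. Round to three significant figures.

The load sits in parallel with R2, giving an effective lower resistance R2' = R2·R_L/(R2+R_L) = 4.479 Ω.
Then V_out = V_CC · R2'/(R1 + R2') = 11.5 × 4.479/6.399 = 8.049 mV.
(Unloaded it would be 8.44 mV; the load pulls it down.)

V_out ≈ 8.05 mV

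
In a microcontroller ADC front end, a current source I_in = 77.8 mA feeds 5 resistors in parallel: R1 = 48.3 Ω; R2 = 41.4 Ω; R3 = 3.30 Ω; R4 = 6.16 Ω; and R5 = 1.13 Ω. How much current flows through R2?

Conductances: ΣG = 1/48.3 + 1/41.4 + 1/3.30 + 1/6.16 + 1/1.13 = 1.395 (1/Ω).
R2 takes the fraction G_k/ΣG = 0.02415/1.395 = 0.01731, so I = 77.8 × 0.01731 = 1.347 mA.

I ≈ 1.35 mA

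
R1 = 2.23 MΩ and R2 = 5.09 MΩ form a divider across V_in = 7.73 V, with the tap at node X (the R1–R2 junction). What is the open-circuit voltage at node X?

V_th is the unloaded tap voltage: V_in · R2/(R1+R2) = 7.73 × 0.6954 = 5.375 V.

V_th ≈ 5.38 V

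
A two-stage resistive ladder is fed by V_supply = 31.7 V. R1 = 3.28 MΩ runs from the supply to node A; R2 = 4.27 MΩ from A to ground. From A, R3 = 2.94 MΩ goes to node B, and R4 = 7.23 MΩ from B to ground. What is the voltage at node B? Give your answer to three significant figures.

Looking into the second stage from A: R3 + R4 = 10.17 MΩ appears in parallel with R2.
Effective lower resistance at A: R2 ‖ 10.17 = 3.007 MΩ.
V_A = 31.7 × 3.007/(3.28 + 3.007) = 15.16 V.
Stage 2 is unloaded, so V_B = V_A · R4/(R3+R4) = 15.16 × 7.23/10.17 = 10.78 V.

V_B ≈ 10.8 V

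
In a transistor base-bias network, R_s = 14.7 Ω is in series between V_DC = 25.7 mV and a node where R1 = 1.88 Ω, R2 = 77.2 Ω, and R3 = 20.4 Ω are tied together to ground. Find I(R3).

I ≈ 0.129 mA

Parallel bank: R_p = 1/(1/1.88 + 1/77.2 + 1/20.4) = 1.684 Ω.
V_A by voltage divider: V_A = 25.7 × 1.684/(14.7 + 1.684) = 2.641 mV.
Branch current I = V_A/R3 = 2.641/20.4 = 0.1295 mA.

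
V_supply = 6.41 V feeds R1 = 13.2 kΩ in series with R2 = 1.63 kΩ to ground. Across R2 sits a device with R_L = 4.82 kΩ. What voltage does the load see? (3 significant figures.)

The load sits in parallel with R2, giving an effective lower resistance R2' = R2·R_L/(R2+R_L) = 1.218 kΩ.
Voltage divider with the loaded lower leg: V_out = 6.41 × 1.218/(13.2 + 1.218) = 6.41 × 0.08448 = 0.5415 V.
(Unloaded it would be 0.705 V; the load pulls it down.)

V_out ≈ 0.542 V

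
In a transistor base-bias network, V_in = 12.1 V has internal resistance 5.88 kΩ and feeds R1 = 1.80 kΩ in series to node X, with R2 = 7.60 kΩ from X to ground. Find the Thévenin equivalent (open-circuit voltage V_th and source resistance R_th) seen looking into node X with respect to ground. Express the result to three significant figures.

V_th ≈ 6.02 V, R_th ≈ 3.82 kΩ

R1' = 5.88 + 1.80 = 7.680 kΩ (source resistance + R1).
With X open, the divider is unloaded: V_th = 12.1 × 7.60/15.28 = 6.018 V.
Looking into X with the source shorted: R_th = R1'·R2/(R1'+R2) = 7.680 × 7.60/15.28 = 3.820 kΩ.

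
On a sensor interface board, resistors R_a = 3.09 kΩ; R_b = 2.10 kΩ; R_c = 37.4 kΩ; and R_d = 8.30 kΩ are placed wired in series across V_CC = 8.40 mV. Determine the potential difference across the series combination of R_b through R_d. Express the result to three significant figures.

Series total: ΣR = 3.09 + 2.10 + 37.4 + 8.30 = 50.89 kΩ.
R_{R_b..R_d} = 2.10 + 37.4 + 8.30 = 47.80 kΩ.
By the voltage-divider rule, V = 8.40 × 47.80/50.89 = 7.890 mV.

V ≈ 7.89 mV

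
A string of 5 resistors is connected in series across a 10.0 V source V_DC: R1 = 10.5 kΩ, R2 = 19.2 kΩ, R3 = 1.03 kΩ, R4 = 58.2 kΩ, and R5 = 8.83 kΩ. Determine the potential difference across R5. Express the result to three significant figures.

ΣR = 10.5 + 19.2 + 1.03 + 58.2 + 8.83 = 97.76 kΩ.
By the voltage-divider rule, V = 10.0 × 8.830/97.76 = 0.9032 V.

V ≈ 0.903 V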